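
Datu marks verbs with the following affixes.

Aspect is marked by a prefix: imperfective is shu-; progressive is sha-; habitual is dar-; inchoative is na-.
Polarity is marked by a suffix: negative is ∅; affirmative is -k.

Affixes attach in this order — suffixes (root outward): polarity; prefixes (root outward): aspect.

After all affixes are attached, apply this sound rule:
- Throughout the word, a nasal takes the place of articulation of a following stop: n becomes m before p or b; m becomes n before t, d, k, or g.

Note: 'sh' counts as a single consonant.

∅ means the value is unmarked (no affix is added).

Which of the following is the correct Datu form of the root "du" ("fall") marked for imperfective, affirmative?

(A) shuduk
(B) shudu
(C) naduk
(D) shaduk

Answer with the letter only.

A

Attach polarity affirmative -k → duk.
Attach aspect imperfective shu- → shuduk.
Nasal assimilation: no change.
So the correct form is shuduk, option (A).
(D) shaduk is wrong: it uses progressive instead of imperfective for aspect.
(C) naduk is wrong: it uses inchoative instead of imperfective for aspect.
(B) shudu is wrong: it uses negative instead of affirmative for polarity.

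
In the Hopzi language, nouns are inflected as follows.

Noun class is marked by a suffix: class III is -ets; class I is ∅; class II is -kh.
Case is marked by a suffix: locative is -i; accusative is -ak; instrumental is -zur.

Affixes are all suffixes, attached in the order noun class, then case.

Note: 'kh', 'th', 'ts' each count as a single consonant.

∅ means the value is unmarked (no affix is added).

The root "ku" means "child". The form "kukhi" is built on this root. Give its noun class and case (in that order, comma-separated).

Segment: ku-kh-i.
noun class: -kh → class II.
case: -i → locative.

class II, locative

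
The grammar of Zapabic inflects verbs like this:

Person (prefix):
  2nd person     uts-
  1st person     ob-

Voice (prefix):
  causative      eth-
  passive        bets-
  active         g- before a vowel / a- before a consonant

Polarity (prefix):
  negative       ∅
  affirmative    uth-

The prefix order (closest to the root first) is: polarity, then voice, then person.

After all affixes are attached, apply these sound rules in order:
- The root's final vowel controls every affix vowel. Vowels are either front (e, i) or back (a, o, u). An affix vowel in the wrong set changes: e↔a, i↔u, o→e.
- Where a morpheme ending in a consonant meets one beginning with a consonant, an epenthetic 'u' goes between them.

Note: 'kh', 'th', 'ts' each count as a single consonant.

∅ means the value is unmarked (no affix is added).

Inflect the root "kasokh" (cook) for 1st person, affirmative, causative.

obathuthukasokh

Attach polarity affirmative uth- → uthkasokh.
Attach voice causative eth- → ethuthkasokh.
Attach person 1st person ob- → obethuthkasokh.
Apply vowel harmony: obethuthkasokh → obathuthkasokh.
Apply epenthesis: obathuthkasokh → obathuthukasokh.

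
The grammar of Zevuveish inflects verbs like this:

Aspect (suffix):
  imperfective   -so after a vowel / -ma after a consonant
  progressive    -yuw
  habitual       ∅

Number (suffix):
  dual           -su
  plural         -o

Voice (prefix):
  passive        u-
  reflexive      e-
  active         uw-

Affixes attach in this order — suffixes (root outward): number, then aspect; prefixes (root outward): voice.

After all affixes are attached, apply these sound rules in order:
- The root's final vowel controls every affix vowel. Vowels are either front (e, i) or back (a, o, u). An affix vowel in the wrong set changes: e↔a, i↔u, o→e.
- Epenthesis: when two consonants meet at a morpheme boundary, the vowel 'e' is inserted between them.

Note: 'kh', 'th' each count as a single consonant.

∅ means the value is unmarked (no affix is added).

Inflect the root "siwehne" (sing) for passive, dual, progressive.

isiwehnesiyiw

Attach number dual -su → siwehnesu.
Attach voice passive u- → usiwehnesu.
Attach aspect progressive -yuw → usiwehnesuyuw.
Apply vowel harmony: usiwehnesuyuw → isiwehnesiyiw.
Epenthesis: no change.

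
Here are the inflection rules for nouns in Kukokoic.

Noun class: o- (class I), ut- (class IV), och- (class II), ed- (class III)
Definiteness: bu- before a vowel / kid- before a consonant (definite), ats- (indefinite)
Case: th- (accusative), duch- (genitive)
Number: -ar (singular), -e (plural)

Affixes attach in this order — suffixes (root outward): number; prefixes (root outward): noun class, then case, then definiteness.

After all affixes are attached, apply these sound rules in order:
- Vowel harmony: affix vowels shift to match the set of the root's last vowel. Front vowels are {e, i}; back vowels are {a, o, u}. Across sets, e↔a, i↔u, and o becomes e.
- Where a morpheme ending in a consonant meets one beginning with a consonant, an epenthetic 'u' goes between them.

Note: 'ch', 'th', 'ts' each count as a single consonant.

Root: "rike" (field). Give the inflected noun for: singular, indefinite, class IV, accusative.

etsuthiturikeer

Attach noun class class IV ut- → utrike.
Attach case accusative th- → thutrike.
Attach number singular -ar → thutrikear.
Attach definiteness indefinite ats- → atsthutrikear.
Apply vowel harmony: atsthutrikear → etsthitrikeer.
Apply epenthesis: etsthitrikeer → etsuthiturikeer.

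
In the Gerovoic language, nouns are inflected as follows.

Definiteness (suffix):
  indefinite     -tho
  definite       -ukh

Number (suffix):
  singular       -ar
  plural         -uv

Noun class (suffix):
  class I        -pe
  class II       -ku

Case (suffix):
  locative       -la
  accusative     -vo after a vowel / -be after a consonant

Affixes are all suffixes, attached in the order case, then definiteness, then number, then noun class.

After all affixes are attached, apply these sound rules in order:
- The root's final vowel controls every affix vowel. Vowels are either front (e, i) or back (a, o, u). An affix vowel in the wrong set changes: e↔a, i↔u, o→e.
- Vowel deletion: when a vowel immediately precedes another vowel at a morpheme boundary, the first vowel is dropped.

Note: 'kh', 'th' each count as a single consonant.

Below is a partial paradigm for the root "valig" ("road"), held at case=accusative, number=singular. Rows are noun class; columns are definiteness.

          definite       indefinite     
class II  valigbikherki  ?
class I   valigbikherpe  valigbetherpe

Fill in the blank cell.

valigbetherki

Attach case accusative -be (after consonant 'g') → valigbe.
Attach definiteness indefinite -tho → valigbetho.
Attach number singular -ar → valigbethoar.
Attach noun class class II -ku → valigbethoarku.
Apply vowel harmony: valigbethoarku → valigbetheerki.
Apply vowel deletion: valigbetheerki → valigbetherki.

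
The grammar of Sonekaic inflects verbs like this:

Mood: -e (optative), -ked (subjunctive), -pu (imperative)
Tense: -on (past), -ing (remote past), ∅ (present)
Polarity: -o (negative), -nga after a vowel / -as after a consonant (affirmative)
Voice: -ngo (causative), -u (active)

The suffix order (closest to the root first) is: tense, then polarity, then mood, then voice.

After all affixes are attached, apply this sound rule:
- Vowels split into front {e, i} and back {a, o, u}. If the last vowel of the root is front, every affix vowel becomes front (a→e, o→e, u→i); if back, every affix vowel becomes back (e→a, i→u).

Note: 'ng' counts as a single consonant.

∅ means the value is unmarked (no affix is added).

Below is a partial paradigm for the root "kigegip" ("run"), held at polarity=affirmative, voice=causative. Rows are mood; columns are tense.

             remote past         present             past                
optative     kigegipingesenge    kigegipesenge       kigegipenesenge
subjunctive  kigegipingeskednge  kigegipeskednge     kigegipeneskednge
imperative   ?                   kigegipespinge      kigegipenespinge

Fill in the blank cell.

Attach tense remote past -ing → kigegiping.
Attach polarity affirmative -as (after consonant 'ng') → kigegipingas.
Attach mood imperative -pu → kigegipingaspu.
Attach voice causative -ngo → kigegipingaspungo.
Apply vowel harmony: kigegipingaspungo → kigegipingespinge.

kigegipingespinge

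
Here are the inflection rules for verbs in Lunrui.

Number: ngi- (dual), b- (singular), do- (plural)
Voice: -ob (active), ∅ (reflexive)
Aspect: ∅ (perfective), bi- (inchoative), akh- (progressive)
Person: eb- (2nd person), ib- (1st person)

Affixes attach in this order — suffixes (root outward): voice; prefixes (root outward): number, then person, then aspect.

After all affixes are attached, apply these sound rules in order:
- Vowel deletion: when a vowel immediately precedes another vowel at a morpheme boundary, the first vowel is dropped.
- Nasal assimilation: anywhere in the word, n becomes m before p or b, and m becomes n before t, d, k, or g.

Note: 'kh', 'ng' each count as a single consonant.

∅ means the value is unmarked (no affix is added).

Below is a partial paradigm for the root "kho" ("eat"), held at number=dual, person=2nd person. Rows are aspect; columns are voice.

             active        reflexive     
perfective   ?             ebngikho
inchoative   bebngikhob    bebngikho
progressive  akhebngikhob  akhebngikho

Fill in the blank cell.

Attach number dual ngi- → ngikho.
Attach person 2nd person eb- → ebngikho.
Attach voice active -ob → ebngikhoob.
aspect = perfective: zero marking, form stays ebngikhoob.
Apply vowel deletion: ebngikhoob → ebngikhob.
Nasal assimilation: no change.

ebngikhob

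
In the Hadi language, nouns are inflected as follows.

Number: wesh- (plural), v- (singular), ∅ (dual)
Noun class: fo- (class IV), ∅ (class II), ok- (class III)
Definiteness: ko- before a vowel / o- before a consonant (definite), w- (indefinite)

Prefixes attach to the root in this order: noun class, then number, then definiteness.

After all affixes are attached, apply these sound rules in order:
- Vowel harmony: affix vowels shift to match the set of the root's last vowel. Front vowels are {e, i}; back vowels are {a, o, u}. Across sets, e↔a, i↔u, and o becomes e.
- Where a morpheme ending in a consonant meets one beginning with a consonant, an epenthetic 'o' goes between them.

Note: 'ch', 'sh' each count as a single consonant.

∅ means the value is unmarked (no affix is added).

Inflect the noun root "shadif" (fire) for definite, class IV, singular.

Attach noun class class IV fo- → foshadif.
Attach number singular v- → vfoshadif.
Attach definiteness definite o- (before consonant 'v') → ovfoshadif.
Apply vowel harmony: ovfoshadif → evfeshadif.
Apply epenthesis: evfeshadif → evofeshadif.

evofeshadif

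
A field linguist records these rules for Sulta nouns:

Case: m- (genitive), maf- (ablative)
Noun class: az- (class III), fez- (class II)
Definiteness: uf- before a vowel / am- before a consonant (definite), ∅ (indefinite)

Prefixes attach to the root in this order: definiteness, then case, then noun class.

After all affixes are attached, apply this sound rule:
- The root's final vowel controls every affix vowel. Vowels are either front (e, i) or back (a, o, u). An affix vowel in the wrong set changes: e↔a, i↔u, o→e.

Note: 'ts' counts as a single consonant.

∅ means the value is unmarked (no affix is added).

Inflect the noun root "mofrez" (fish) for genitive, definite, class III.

Attach definiteness definite am- (before consonant 'm') → ammofrez.
Attach case genitive m- → mammofrez.
Attach noun class class III az- → azmammofrez.
Apply vowel harmony: azmammofrez → ezmemmofrez.

ezmemmofrez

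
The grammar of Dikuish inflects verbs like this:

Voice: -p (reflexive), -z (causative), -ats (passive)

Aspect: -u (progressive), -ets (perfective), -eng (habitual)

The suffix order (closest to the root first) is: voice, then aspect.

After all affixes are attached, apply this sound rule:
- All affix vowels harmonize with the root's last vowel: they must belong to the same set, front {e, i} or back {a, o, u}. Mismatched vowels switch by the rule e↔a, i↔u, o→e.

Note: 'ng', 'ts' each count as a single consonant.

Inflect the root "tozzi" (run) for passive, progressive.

Attach voice passive -ats → tozziats.
Attach aspect progressive -u → tozziatsu.
Apply vowel harmony: tozziatsu → tozzietsi.

tozzietsi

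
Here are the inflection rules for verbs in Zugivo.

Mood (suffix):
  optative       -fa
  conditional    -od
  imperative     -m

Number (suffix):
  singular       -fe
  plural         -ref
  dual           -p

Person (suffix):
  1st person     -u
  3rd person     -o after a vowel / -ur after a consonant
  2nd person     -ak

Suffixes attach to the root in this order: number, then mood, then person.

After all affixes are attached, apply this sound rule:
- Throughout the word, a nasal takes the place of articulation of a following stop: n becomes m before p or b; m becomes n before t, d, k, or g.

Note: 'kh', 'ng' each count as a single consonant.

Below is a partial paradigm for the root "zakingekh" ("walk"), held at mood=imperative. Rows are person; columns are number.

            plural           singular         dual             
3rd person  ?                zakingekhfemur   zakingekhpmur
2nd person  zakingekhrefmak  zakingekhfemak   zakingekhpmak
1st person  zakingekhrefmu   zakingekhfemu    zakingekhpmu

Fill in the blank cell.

Attach number plural -ref → zakingekhref.
Attach mood imperative -m → zakingekhrefm.
Attach person 3rd person -ur (after consonant 'm') → zakingekhrefmur.
Nasal assimilation: no change.

zakingekhrefmur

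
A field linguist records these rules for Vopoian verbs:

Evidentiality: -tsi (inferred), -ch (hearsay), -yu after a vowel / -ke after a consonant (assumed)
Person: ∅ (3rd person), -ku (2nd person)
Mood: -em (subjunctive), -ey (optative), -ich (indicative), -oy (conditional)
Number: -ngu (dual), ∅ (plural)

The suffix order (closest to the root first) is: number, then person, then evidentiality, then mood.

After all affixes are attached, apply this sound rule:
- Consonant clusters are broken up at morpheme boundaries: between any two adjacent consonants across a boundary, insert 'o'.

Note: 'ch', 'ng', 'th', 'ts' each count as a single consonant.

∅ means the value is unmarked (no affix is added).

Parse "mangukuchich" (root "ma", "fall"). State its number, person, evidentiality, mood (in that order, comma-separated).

Segment: ma-ngu-ku-ch-ich.
number: -ngu → dual.
person: -ku → 2nd person.
evidentiality: -ch → hearsay.
mood: -ich → indicative.

dual, 2nd person, hearsay, indicative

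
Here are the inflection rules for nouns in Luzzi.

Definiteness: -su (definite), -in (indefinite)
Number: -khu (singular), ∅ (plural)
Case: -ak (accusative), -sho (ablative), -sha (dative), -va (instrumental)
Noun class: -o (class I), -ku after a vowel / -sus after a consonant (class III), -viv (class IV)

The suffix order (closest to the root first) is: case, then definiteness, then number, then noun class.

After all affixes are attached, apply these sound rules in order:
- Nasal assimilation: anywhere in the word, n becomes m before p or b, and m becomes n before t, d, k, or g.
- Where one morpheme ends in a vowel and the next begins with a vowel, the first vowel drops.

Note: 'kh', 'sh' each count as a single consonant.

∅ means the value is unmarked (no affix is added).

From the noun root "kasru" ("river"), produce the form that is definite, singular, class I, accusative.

Attach case accusative -ak → kasruak.
Attach definiteness definite -su → kasruaksu.
Attach number singular -khu → kasruaksukhu.
Attach noun class class I -o → kasruaksukhuo.
Nasal assimilation: no change.
Apply vowel deletion: kasruaksukhuo → kasraksukho.

kasraksukho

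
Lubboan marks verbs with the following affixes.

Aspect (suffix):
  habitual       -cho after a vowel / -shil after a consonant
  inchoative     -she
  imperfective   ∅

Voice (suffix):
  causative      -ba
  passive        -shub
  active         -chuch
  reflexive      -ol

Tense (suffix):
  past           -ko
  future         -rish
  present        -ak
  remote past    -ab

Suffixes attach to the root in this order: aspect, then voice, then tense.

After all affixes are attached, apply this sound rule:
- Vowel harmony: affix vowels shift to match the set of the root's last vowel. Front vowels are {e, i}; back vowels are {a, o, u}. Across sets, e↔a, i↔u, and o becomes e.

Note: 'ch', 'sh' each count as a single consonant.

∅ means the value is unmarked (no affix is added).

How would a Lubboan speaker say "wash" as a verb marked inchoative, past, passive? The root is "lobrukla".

lobruklashashubko

Attach aspect inchoative -she → lobruklashe.
Attach voice passive -shub → lobruklasheshub.
Attach tense past -ko → lobruklasheshubko.
Apply vowel harmony: lobruklasheshubko → lobruklashashubko.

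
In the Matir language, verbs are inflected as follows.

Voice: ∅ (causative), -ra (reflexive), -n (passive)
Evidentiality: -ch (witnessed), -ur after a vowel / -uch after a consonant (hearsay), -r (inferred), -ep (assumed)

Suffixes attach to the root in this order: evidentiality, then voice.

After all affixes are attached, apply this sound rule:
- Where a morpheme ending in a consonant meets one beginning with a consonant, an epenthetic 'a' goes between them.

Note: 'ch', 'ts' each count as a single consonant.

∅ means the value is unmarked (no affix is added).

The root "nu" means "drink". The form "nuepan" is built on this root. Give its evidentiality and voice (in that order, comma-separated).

Segment: nu-ep-n.
evidentiality: -ep → assumed.
voice: -n → passive.

assumed, passive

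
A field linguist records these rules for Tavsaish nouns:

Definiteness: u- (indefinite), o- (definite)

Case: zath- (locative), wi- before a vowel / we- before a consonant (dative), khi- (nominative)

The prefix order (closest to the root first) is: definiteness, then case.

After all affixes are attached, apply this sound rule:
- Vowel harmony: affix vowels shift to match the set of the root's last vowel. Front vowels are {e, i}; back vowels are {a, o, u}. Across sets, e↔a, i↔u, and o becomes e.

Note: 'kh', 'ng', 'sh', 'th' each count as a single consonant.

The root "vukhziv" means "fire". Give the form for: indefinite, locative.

zethivukhziv

Attach definiteness indefinite u- → uvukhziv.
Attach case locative zath- → zathuvukhziv.
Apply vowel harmony: zathuvukhziv → zethivukhziv.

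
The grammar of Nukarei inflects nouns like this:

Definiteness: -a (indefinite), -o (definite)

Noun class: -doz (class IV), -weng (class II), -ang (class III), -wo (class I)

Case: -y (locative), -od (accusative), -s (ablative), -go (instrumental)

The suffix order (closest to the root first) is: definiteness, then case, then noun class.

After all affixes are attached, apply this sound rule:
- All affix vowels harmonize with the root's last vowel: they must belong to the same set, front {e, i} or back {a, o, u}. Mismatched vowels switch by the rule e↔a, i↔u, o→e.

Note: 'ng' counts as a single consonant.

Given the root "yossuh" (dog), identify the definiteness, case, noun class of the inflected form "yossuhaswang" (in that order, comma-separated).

Segment: yossuh-a-s-weng.
definiteness: -a → indefinite.
case: -s → ablative.
noun class: -weng → class II.

indefinite, ablative, class II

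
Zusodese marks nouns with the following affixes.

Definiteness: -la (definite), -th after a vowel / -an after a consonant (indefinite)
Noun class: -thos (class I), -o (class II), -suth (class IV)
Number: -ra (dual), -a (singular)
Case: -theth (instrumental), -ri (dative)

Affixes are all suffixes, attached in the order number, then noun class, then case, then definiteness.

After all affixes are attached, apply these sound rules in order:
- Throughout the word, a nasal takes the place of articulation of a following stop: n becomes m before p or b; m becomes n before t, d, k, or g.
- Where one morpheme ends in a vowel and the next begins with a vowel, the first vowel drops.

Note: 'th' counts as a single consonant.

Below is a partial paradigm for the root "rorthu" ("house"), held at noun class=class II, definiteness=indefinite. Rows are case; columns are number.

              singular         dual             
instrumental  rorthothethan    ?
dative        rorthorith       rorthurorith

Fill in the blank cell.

rorthurothethan

Attach number dual -ra → rorthura.
Attach noun class class II -o → rorthurao.
Attach case instrumental -theth → rorthuraotheth.
Attach definiteness indefinite -an (after consonant 'th') → rorthuraothethan.
Nasal assimilation: no change.
Apply vowel deletion: rorthuraothethan → rorthurothethan.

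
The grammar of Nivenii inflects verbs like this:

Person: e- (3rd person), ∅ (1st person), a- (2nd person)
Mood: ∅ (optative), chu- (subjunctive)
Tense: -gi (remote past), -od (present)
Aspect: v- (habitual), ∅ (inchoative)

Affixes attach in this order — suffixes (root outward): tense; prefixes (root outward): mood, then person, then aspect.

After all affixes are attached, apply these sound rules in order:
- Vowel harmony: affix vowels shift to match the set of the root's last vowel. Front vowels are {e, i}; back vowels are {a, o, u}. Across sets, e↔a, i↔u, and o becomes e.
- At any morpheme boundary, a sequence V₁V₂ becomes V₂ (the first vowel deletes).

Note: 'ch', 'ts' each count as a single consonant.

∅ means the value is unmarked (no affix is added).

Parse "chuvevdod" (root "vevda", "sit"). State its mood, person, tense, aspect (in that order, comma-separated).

subjunctive, 1st person, present, inchoative

Segment: chu-vevda-od.
mood: chu- → subjunctive.
person: ∅ → 1st person.
tense: -od → present.
aspect: ∅ → inchoative.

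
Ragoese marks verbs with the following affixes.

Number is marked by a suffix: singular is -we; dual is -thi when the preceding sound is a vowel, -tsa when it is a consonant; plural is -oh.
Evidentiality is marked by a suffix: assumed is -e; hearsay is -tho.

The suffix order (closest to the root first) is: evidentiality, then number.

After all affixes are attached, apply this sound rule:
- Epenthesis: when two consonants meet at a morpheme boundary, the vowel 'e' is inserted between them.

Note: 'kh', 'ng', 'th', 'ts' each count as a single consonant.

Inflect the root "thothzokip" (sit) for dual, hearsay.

thothzokipethothi

Attach evidentiality hearsay -tho → thothzokiptho.
Attach number dual -thi (after vowel 'o') → thothzokipthothi.
Apply epenthesis: thothzokipthothi → thothzokipethothi.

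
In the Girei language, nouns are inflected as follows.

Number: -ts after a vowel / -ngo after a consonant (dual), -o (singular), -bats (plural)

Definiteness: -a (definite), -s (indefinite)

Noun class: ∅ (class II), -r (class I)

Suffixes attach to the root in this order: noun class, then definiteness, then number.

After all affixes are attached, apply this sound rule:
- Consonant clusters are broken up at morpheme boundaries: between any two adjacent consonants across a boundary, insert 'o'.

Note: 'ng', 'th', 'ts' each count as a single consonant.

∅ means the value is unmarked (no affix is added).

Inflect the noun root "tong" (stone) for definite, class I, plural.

Attach noun class class I -r → tongr.
Attach definiteness definite -a → tongra.
Attach number plural -bats → tongrabats.
Apply epenthesis: tongrabats → tongorabats.

tongorabats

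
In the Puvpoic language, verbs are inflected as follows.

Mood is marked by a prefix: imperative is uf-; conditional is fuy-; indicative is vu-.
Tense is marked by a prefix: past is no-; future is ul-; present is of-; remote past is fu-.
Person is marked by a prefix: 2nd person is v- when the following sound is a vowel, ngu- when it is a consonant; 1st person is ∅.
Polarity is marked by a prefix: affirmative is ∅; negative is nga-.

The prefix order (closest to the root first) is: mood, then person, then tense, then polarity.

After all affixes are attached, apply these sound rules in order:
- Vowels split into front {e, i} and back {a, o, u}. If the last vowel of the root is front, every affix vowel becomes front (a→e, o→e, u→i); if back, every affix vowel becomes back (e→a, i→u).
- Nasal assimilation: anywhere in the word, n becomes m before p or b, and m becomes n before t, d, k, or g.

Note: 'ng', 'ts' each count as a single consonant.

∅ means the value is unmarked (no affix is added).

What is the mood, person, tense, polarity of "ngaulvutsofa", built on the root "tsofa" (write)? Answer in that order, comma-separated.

Segment: nga-ul-vu-tsofa.
mood: vu- → indicative.
person: ∅ → 1st person.
tense: ul- → future.
polarity: nga- → negative.

indicative, 1st person, future, negative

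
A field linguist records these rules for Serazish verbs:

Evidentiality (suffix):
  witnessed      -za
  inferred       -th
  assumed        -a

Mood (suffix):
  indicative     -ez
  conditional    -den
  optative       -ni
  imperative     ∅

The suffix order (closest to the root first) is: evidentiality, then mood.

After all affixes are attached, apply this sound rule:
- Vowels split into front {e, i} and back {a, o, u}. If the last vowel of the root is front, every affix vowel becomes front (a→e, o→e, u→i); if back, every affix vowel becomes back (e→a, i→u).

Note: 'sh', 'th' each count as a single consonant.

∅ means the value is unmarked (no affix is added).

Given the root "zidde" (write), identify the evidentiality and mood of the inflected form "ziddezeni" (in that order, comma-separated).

Segment: zidde-za-ni.
evidentiality: -za → witnessed.
mood: -ni → optative.

witnessed, optative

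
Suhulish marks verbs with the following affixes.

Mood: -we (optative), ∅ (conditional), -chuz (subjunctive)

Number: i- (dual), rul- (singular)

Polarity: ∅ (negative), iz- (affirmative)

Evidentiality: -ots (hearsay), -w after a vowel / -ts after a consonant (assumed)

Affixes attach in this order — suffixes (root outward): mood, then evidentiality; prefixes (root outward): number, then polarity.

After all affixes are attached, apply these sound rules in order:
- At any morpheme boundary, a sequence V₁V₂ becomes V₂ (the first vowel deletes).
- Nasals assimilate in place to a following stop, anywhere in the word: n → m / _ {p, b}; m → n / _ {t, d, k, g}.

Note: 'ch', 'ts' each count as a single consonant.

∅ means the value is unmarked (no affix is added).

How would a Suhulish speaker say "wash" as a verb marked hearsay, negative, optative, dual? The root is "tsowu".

Attach number dual i- → itsowu.
polarity = negative: zero marking, form stays itsowu.
Attach mood optative -we → itsowuwe.
Attach evidentiality hearsay -ots → itsowuweots.
Apply vowel deletion: itsowuweots → itsowuwots.
Nasal assimilation: no change.

itsowuwots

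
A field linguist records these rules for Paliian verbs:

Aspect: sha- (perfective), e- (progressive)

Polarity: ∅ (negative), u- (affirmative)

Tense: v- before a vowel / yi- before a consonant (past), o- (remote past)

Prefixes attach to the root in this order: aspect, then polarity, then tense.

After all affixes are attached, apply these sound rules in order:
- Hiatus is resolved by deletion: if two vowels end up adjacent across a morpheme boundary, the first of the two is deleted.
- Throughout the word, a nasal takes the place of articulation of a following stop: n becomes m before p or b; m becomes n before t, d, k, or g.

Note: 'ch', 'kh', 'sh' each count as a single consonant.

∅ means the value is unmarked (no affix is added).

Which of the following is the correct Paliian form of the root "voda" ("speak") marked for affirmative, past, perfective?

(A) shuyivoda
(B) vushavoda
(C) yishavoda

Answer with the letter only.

B

Attach aspect perfective sha- → shavoda.
Attach polarity affirmative u- → ushavoda.
Attach tense past v- (before vowel 'u') → vushavoda.
Vowel deletion: no change.
Nasal assimilation: no change.
So the correct form is vushavoda, option (B).
(C) yishavoda is wrong: it uses negative instead of affirmative for polarity.
(A) shuyivoda is wrong: it has the affixes in the wrong order.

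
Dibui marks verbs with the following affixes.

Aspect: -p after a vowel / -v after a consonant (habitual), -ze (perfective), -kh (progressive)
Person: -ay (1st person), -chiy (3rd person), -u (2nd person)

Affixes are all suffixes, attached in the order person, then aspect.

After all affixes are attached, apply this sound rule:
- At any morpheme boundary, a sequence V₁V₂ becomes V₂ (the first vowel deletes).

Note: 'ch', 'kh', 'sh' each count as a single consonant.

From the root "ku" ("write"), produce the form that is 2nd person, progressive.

Attach person 2nd person -u → kuu.
Attach aspect progressive -kh → kuukh.
Apply vowel deletion: kuukh → kukh.

kukh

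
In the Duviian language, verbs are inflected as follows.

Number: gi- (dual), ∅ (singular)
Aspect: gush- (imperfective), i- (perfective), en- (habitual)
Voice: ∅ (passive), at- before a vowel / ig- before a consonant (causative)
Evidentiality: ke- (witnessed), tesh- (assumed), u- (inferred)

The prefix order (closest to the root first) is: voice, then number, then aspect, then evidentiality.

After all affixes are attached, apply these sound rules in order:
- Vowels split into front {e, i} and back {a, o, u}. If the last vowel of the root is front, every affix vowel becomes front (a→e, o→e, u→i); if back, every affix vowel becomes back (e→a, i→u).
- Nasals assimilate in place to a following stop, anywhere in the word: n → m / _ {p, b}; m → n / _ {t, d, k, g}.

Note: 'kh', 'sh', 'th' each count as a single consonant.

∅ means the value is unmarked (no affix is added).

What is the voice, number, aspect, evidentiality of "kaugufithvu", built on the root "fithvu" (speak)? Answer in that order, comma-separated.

passive, dual, perfective, witnessed

Segment: ke-i-gi-fithvu.
voice: ∅ → passive.
number: gi- → dual.
aspect: i- → perfective.
evidentiality: ke- → witnessed.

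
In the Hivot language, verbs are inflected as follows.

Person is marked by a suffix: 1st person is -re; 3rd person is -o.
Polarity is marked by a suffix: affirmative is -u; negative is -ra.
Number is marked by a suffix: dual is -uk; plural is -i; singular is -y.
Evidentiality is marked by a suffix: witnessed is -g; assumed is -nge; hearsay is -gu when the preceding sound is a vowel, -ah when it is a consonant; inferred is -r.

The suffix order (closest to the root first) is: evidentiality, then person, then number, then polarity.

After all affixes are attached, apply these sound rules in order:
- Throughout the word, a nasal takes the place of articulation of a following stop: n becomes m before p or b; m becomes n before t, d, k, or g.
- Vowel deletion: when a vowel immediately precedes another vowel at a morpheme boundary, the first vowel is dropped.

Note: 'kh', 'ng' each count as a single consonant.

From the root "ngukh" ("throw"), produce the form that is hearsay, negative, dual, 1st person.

ngukhahrukra

Attach evidentiality hearsay -ah (after consonant 'kh') → ngukhah.
Attach person 1st person -re → ngukhahre.
Attach number dual -uk → ngukhahreuk.
Attach polarity negative -ra → ngukhahreukra.
Nasal assimilation: no change.
Apply vowel deletion: ngukhahreukra → ngukhahrukra.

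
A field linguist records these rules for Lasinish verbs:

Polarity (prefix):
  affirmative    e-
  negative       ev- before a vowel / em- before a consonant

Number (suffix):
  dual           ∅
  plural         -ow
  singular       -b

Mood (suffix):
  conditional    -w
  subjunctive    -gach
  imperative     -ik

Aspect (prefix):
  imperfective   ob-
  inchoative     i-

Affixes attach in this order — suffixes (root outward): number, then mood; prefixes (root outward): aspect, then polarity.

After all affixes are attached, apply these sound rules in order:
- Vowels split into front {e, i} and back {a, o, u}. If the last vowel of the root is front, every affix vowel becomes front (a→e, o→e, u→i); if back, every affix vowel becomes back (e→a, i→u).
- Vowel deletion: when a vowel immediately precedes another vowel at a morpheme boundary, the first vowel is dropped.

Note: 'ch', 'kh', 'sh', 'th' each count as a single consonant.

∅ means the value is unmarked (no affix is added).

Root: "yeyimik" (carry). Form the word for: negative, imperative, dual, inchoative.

eviyeyimikik

number = dual: zero marking, form stays yeyimik.
Attach aspect inchoative i- → iyeyimik.
Attach mood imperative -ik → iyeyimikik.
Attach polarity negative ev- (before vowel 'i') → eviyeyimikik.
Vowel harmony: no change.
Vowel deletion: no change.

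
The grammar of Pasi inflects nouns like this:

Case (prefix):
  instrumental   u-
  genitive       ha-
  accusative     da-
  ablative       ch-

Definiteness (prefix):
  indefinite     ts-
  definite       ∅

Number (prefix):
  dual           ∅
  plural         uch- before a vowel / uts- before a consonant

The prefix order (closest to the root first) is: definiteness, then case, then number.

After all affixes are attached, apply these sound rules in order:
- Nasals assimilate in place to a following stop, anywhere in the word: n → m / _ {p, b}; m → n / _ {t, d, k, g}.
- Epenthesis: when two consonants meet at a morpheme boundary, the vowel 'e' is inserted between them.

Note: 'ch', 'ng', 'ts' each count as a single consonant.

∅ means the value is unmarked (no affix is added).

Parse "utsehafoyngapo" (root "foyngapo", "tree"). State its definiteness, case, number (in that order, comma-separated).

definite, genitive, plural

Segment: uts-ha-foyngapo.
definiteness: ∅ → definite.
case: ha- → genitive.
number: uch/uts- → plural.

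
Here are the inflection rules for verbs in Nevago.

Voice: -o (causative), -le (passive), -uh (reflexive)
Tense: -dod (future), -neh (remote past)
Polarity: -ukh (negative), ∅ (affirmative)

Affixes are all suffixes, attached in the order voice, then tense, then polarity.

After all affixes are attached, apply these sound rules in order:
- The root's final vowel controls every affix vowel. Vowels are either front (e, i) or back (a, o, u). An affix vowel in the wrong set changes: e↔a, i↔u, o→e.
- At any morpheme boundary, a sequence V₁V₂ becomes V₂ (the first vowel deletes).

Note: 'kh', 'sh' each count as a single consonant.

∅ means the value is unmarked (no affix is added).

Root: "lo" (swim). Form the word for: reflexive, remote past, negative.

luhnahukh

Attach voice reflexive -uh → louh.
Attach tense remote past -neh → louhneh.
Attach polarity negative -ukh → louhnehukh.
Apply vowel harmony: louhnehukh → louhnahukh.
Apply vowel deletion: louhnahukh → luhnahukh.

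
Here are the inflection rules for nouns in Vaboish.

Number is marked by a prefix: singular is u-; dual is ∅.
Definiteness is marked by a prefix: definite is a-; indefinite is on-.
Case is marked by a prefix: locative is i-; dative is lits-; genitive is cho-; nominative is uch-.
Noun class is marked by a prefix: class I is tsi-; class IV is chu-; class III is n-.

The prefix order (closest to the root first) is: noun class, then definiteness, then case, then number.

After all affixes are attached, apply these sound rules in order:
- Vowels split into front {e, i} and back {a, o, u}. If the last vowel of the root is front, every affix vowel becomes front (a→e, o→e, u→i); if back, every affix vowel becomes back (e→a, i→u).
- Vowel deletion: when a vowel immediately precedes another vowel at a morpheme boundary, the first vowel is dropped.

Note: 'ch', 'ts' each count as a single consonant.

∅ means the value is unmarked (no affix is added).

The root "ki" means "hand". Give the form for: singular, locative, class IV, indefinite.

Attach noun class class IV chu- → chuki.
Attach definiteness indefinite on- → onchuki.
Attach case locative i- → ionchuki.
Attach number singular u- → uionchuki.
Apply vowel harmony: uionchuki → iienchiki.
Apply vowel deletion: iienchiki → enchiki.

enchiki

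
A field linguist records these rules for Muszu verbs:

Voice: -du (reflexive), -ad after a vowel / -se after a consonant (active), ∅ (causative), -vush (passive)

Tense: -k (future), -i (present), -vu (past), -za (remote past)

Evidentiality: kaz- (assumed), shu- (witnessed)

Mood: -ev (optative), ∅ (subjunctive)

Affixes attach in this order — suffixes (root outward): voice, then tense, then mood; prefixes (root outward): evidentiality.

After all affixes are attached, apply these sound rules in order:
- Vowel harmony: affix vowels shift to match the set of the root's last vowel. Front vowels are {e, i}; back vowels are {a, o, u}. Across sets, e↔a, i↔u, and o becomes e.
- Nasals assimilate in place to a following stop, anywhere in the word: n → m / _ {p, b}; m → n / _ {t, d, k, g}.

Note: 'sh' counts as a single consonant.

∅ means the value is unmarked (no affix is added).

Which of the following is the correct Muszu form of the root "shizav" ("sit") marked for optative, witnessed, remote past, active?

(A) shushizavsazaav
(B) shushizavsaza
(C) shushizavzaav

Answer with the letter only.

Attach voice active -se (after consonant 'v') → shizavse.
Attach tense remote past -za → shizavseza.
Attach mood optative -ev → shizavsezaev.
Attach evidentiality witnessed shu- → shushizavsezaev.
Apply vowel harmony: shushizavsezaev → shushizavsazaav.
Nasal assimilation: no change.
So the correct form is shushizavsazaav, option (A).
(C) shushizavzaav is wrong: it uses causative instead of active for voice.
(B) shushizavsaza is wrong: it uses subjunctive instead of optative for mood.

A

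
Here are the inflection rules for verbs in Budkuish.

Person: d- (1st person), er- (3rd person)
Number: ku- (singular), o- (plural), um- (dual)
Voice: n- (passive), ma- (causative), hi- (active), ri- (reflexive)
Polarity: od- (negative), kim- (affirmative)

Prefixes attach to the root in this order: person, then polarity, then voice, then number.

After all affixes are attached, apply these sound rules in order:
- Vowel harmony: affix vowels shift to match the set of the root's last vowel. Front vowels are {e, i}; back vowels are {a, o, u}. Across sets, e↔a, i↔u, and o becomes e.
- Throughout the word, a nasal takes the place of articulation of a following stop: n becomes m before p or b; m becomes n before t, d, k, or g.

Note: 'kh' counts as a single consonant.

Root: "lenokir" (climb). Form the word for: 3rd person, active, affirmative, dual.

Attach person 3rd person er- → erlenokir.
Attach polarity affirmative kim- → kimerlenokir.
Attach voice active hi- → hikimerlenokir.
Attach number dual um- → umhikimerlenokir.
Apply vowel harmony: umhikimerlenokir → imhikimerlenokir.
Nasal assimilation: no change.

imhikimerlenokir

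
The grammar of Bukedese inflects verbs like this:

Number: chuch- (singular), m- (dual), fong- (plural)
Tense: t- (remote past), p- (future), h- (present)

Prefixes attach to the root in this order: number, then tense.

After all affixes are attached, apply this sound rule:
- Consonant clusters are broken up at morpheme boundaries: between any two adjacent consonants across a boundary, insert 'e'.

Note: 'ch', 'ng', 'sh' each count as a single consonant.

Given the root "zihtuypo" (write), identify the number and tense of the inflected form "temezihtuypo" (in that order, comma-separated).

dual, remote past

Segment: t-m-zihtuypo.
number: m- → dual.
tense: t- → remote past.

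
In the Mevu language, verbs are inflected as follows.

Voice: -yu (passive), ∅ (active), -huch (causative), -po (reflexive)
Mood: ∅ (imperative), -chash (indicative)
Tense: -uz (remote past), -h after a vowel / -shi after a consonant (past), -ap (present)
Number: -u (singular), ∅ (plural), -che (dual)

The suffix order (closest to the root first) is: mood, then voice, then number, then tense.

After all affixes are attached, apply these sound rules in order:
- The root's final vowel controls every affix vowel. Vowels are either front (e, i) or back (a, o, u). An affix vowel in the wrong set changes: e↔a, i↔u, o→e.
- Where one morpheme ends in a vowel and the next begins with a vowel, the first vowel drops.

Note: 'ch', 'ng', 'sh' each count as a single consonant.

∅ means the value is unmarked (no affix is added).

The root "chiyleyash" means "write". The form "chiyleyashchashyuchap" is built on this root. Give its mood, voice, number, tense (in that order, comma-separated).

Segment: chiyleyash-chash-yu-che-ap.
mood: -chash → indicative.
voice: -yu → passive.
number: -che → dual.
tense: -ap → present.

indicative, passive, dual, present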